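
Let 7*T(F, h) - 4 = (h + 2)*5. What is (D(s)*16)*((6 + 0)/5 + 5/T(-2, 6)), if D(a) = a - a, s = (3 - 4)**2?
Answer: 0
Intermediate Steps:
T(F, h) = 2 + 5*h/7 (T(F, h) = 4/7 + ((h + 2)*5)/7 = 4/7 + ((2 + h)*5)/7 = 4/7 + (10 + 5*h)/7 = 4/7 + (10/7 + 5*h/7) = 2 + 5*h/7)
s = 1 (s = (-1)**2 = 1)
D(a) = 0
(D(s)*16)*((6 + 0)/5 + 5/T(-2, 6)) = (0*16)*((6 + 0)/5 + 5/(2 + (5/7)*6)) = 0*(6*(1/5) + 5/(2 + 30/7)) = 0*(6/5 + 5/(44/7)) = 0*(6/5 + 5*(7/44)) = 0*(6/5 + 35/44) = 0*(439/220) = 0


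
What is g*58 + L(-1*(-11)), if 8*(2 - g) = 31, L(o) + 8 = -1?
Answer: -471/4 ≈ -117.75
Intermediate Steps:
L(o) = -9 (L(o) = -8 - 1 = -9)
g = -15/8 (g = 2 - ⅛*31 = 2 - 31/8 = -15/8 ≈ -1.8750)
g*58 + L(-1*(-11)) = -15/8*58 - 9 = -435/4 - 9 = -471/4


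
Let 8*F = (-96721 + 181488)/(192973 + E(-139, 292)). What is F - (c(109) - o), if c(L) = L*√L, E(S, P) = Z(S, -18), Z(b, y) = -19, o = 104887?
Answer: 161907014351/1543632 - 109*√109 ≈ 1.0375e+5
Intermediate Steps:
E(S, P) = -19
c(L) = L^(3/2)
F = 84767/1543632 (F = ((-96721 + 181488)/(192973 - 19))/8 = (84767/192954)/8 = (84767*(1/192954))/8 = (⅛)*(84767/192954) = 84767/1543632 ≈ 0.054914)
F - (c(109) - o) = 84767/1543632 - (109^(3/2) - 1*104887) = 84767/1543632 - (109*√109 - 104887) = 84767/1543632 - (-104887 + 109*√109) = 84767/1543632 + (104887 - 109*√109) = 161907014351/1543632 - 109*√109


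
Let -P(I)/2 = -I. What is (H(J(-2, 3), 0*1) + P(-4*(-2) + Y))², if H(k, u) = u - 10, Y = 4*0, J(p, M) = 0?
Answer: 36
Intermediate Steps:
Y = 0
H(k, u) = -10 + u
P(I) = 2*I (P(I) = -(-2)*I = 2*I)
(H(J(-2, 3), 0*1) + P(-4*(-2) + Y))² = ((-10 + 0*1) + 2*(-4*(-2) + 0))² = ((-10 + 0) + 2*(8 + 0))² = (-10 + 2*8)² = (-10 + 16)² = 6² = 36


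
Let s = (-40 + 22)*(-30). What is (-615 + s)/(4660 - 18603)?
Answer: 75/13943 ≈ 0.0053790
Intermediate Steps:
s = 540 (s = -18*(-30) = 540)
(-615 + s)/(4660 - 18603) = (-615 + 540)/(4660 - 18603) = -75/(-13943) = -75*(-1/13943) = 75/13943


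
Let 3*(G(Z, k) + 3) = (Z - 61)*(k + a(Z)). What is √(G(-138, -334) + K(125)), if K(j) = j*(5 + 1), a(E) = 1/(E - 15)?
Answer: √536130870/153 ≈ 151.34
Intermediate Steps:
a(E) = 1/(-15 + E)
G(Z, k) = -3 + (-61 + Z)*(k + 1/(-15 + Z))/3 (G(Z, k) = -3 + ((Z - 61)*(k + 1/(-15 + Z)))/3 = -3 + ((-61 + Z)*(k + 1/(-15 + Z)))/3 = -3 + (-61 + Z)*(k + 1/(-15 + Z))/3)
K(j) = 6*j (K(j) = j*6 = 6*j)
√(G(-138, -334) + K(125)) = √((-61 - 138 + (-15 - 138)*(-9 - 61*(-334) - 138*(-334)))/(3*(-15 - 138)) + 6*125) = √((⅓)*(-61 - 138 - 153*(-9 + 20374 + 46092))/(-153) + 750) = √((⅓)*(-1/153)*(-61 - 138 - 153*66457) + 750) = √((⅓)*(-1/153)*(-61 - 138 - 10167921) + 750) = √((⅓)*(-1/153)*(-10168120) + 750) = √(10168120/459 + 750) = √(10512370/459) = √536130870/153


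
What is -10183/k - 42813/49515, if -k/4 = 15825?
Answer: -147056777/208953300 ≈ -0.70378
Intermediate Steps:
k = -63300 (k = -4*15825 = -63300)
-10183/k - 42813/49515 = -10183/(-63300) - 42813/49515 = -10183*(-1/63300) - 42813*1/49515 = 10183/63300 - 14271/16505 = -147056777/208953300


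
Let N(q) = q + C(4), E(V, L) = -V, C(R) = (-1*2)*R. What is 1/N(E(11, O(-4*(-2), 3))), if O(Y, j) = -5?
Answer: -1/19 ≈ -0.052632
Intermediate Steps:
C(R) = -2*R
N(q) = -8 + q (N(q) = q - 2*4 = q - 8 = -8 + q)
1/N(E(11, O(-4*(-2), 3))) = 1/(-8 - 1*11) = 1/(-8 - 11) = 1/(-19) = -1/19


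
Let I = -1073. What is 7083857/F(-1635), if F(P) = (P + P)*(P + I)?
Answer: 7083857/8855160 ≈ 0.79997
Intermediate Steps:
F(P) = 2*P*(-1073 + P) (F(P) = (P + P)*(P - 1073) = (2*P)*(-1073 + P) = 2*P*(-1073 + P))
7083857/F(-1635) = 7083857/((2*(-1635)*(-1073 - 1635))) = 7083857/((2*(-1635)*(-2708))) = 7083857/8855160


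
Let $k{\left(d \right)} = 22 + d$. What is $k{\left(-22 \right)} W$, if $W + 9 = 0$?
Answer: $0$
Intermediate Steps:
$W = -9$ ($W = -9 + 0 = -9$)
$k{\left(-22 \right)} W = \left(22 - 22\right) \left(-9\right) = 0 \left(-9\right) = 0$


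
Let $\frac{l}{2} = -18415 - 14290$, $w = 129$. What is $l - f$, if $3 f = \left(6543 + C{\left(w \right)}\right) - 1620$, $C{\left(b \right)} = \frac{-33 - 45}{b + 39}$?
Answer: $- \frac{5632271}{84} \approx -67051.0$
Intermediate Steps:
$l = -65410$ ($l = 2 \left(-18415 - 14290\right) = 2 \left(-32705\right) = -65410$)
$C{\left(b \right)} = - \frac{78}{39 + b}$
$f = \frac{137831}{84}$ ($f = \frac{\left(6543 - \frac{78}{39 + 129}\right) - 1620}{3} = \frac{\left(6543 - \frac{78}{168}\right) - 1620}{3} = \frac{\left(6543 - \frac{13}{28}\right) - 1620}{3} = \frac{\frac{183191}{28} - 1620}{3} = \frac{1}{3} \cdot \frac{137831}{28} = \frac{137831}{84} \approx 1640.8$)
$l - f = -65410 - \frac{137831}{84} = - \frac{5632271}{84}$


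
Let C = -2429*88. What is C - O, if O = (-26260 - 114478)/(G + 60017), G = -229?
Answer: -6389831919/29894 ≈ -2.1375e+5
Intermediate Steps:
O = -70369/29894 (O = (-26260 - 114478)/(-229 + 60017) = -140738/59788 = -140738*1/59788 = -70369/29894 ≈ -2.3540)
C = -213752
C - O = -213752 - 1*(-70369/29894) = -213752 + 70369/29894 = -6389831919/29894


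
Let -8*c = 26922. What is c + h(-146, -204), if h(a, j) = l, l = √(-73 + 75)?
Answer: -13461/4 + √2 ≈ -3363.8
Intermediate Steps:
c = -13461/4 (c = -⅛*26922 = -13461/4 ≈ -3365.3)
l = √2 ≈ 1.4142
h(a, j) = √2
c + h(-146, -204) = -13461/4 + √2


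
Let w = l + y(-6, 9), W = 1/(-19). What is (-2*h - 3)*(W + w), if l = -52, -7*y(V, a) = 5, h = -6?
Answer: -63162/133 ≈ -474.90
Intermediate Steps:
y(V, a) = -5/7 (y(V, a) = -⅐*5 = -5/7)
W = -1/19 ≈ -0.052632
w = -369/7 (w = -52 - 5/7 = -369/7 ≈ -52.714)
(-2*h - 3)*(W + w) = (-2*(-6) - 3)*(-1/19 - 369/7) = (12 - 3)*(-7018/133) = 9*(-7018/133) = -63162/133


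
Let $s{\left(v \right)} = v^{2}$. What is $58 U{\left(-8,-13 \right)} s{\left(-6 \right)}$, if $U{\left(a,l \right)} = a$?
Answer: $-16704$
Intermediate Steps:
$58 U{\left(-8,-13 \right)} s{\left(-6 \right)} = 58 \left(- 8 \left(-6\right)^{2}\right) = 58 \left(\left(-8\right) 36\right) = 58 \left(-288\right) = -16704$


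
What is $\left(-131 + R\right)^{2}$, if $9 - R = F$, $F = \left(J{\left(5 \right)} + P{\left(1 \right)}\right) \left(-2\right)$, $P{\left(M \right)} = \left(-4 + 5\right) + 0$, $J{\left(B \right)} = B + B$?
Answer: $10000$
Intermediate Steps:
$J{\left(B \right)} = 2 B$
$P{\left(M \right)} = 1$ ($P{\left(M \right)} = 1 + 0 = 1$)
$F = -22$ ($F = \left(2 \cdot 5 + 1\right) \left(-2\right) = \left(10 + 1\right) \left(-2\right) = 11 \left(-2\right) = -22$)
$R = 31$ ($R = 9 - -22 = 9 + 22 = 31$)
$\left(-131 + R\right)^{2} = \left(-131 + 31\right)^{2} = \left(-100\right)^{2} = 10000$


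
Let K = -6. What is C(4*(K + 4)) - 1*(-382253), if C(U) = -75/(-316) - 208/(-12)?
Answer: 362392501/948 ≈ 3.8227e+5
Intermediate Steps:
C(U) = 16657/948 (C(U) = -75*(-1/316) - 208*(-1/12) = 75/316 + 52/3 = 16657/948)
C(4*(K + 4)) - 1*(-382253) = 16657/948 - 1*(-382253) = 16657/948 + 382253 = 362392501/948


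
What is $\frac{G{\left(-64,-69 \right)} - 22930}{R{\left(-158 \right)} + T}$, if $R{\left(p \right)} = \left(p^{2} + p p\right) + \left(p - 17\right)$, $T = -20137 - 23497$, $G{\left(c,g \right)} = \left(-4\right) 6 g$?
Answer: $- \frac{21274}{6119} \approx -3.4767$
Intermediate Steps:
$G{\left(c,g \right)} = - 24 g$
$T = -43634$
$R{\left(p \right)} = -17 + p + 2 p^{2}$ ($R{\left(p \right)} = \left(p^{2} + p^{2}\right) + \left(p - 17\right) = 2 p^{2} + \left(-17 + p\right) = -17 + p + 2 p^{2}$)
$\frac{G{\left(-64,-69 \right)} - 22930}{R{\left(-158 \right)} + T} = \frac{\left(-24\right) \left(-69\right) - 22930}{\left(-17 - 158 + 2 \left(-158\right)^{2}\right) - 43634} = \frac{1656 - 22930}{\left(-17 - 158 + 2 \cdot 24964\right) - 43634} = - \frac{21274}{\left(-17 - 158 + 49928\right) - 43634} = - \frac{21274}{49753 - 43634} = - \frac{21274}{6119}$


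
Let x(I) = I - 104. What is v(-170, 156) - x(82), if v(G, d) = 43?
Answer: 65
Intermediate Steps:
x(I) = -104 + I
v(-170, 156) - x(82) = 43 - (-104 + 82) = 43 - 1*(-22) = 43 + 22 = 65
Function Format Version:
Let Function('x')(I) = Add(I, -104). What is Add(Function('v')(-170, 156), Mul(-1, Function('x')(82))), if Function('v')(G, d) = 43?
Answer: 65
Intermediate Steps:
Function('x')(I) = Add(-104, I)
Add(Function('v')(-170, 156), Mul(-1, Function('x')(82))) = Add(43, Mul(-1, Add(-104, 82))) = Add(43, Mul(-1, -22)) = Add(43, 22) = 65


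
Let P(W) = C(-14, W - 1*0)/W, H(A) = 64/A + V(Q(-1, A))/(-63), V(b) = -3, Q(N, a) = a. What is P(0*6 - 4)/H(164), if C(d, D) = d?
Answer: 6027/754 ≈ 7.9934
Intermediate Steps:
H(A) = 1/21 + 64/A (H(A) = 64/A - 3/(-63) = 64/A - 3*(-1/63) = 64/A + 1/21 = 1/21 + 64/A)
P(W) = -14/W
P(0*6 - 4)/H(164) = (-14/(0*6 - 4))/(((1/21)*(1344 + 164)/164)) = (-14/(0 - 4))/(((1/21)*(1/164)*1508)) = (-14/(-4))/(377/861) = -14*(-¼)*(861/377) = (7/2)*(861/377) = 6027/754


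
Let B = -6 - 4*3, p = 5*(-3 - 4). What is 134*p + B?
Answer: -4708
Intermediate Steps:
p = -35 (p = 5*(-7) = -35)
B = -18 (B = -6 - 12 = -18)
134*p + B = 134*(-35) - 18 = -4690 - 18 = -4708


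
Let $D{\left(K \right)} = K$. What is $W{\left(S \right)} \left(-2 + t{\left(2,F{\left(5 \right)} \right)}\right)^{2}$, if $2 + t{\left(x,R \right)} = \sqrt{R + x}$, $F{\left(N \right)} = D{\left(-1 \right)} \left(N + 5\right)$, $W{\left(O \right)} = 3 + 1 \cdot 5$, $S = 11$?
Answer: $64 - 128 i \sqrt{2} \approx 64.0 - 181.02 i$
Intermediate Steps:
$W{\left(O \right)} = 8$ ($W{\left(O \right)} = 3 + 5 = 8$)
$F{\left(N \right)} = -5 - N$ ($F{\left(N \right)} = - (N + 5) = - (5 + N) = -5 - N$)
$t{\left(x,R \right)} = -2 + \sqrt{R + x}$
$W{\left(S \right)} \left(-2 + t{\left(2,F{\left(5 \right)} \right)}\right)^{2} = 8 \left(-2 - \left(2 - \sqrt{\left(-5 - 5\right) + 2}\right)\right)^{2} = 8 \left(-2 - \left(2 - \sqrt{-10 + 2}\right)\right)^{2} = 8 \left(-2 - \left(2 - \sqrt{-8}\right)\right)^{2} = 8 \left(-2 - \left(2 - 2 i \sqrt{2}\right)\right)^{2} = 8 \left(-4 + 2 i \sqrt{2}\right)^{2}$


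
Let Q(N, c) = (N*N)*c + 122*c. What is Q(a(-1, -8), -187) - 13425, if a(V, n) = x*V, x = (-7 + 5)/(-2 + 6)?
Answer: -145143/4 ≈ -36286.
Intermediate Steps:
x = -½ (x = -2/4 = -2*¼ = -½ ≈ -0.50000)
a(V, n) = -V/2
Q(N, c) = 122*c + c*N² (Q(N, c) = N²*c + 122*c = c*N² + 122*c = 122*c + c*N²)
Q(a(-1, -8), -187) - 13425 = -187*(122 + (-½*(-1))²) - 13425 = -187*(122 + (½)²) - 13425 = -187*(122 + ¼) - 13425 = -187*489/4 - 13425 = -91443/4 - 13425 = -145143/4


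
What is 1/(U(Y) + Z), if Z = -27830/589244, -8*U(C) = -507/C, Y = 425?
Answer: 500857400/51031177 ≈ 9.8147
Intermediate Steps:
U(C) = 507/(8*C) (U(C) = -(-507)/(8*C) = 507/(8*C))
Z = -13915/294622 (Z = -27830*1/589244 = -13915/294622 ≈ -0.047230)
1/(U(Y) + Z) = 1/((507/8)/425 - 13915/294622) = 1/((507/8)*(1/425) - 13915/294622) = 1/(507/3400 - 13915/294622) = 1/(51031177/500857400) = 500857400/51031177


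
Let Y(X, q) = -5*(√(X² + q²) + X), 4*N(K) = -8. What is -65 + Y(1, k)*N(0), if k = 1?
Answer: -55 + 10*√2 ≈ -40.858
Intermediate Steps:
N(K) = -2 (N(K) = (¼)*(-8) = -2)
Y(X, q) = -5*X - 5*√(X² + q²) (Y(X, q) = -5*(X + √(X² + q²)) = -5*X - 5*√(X² + q²))
-65 + Y(1, k)*N(0) = -65 + (-5*1 - 5*√(1² + 1²))*(-2) = -65 + (-5 - 5*√(1 + 1))*(-2) = -65 + (-5 - 5*√2)*(-2) = -65 + (10 + 10*√2) = -55 + 10*√2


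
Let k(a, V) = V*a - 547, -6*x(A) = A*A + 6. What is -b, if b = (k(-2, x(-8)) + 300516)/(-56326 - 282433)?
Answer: 899977/1016277 ≈ 0.88556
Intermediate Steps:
x(A) = -1 - A²/6 (x(A) = -(A*A + 6)/6 = -(A² + 6)/6 = -(6 + A²)/6 = -1 - A²/6)
k(a, V) = -547 + V*a
b = -899977/1016277 (b = ((-547 + (-1 - ⅙*(-8)²)*(-2)) + 300516)/(-56326 - 282433) = ((-547 + (-1 - ⅙*64)*(-2)) + 300516)/(-338759) = ((-547 + (-1 - 32/3)*(-2)) + 300516)*(-1/338759) = ((-547 - 35/3*(-2)) + 300516)*(-1/338759) = ((-547 + 70/3) + 300516)*(-1/338759) = (-1571/3 + 300516)*(-1/338759) = (899977/3)*(-1/338759) = -899977/1016277 ≈ -0.88556)
-b = -1*(-899977/1016277) = 899977/1016277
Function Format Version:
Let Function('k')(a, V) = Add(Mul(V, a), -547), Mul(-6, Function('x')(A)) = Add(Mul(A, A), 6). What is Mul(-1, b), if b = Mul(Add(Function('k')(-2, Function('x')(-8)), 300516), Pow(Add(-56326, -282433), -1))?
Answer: Rational(899977, 1016277) ≈ 0.88556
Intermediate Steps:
Function('x')(A) = Add(-1, Mul(Rational(-1, 6), Pow(A, 2))) (Function('x')(A) = Mul(Rational(-1, 6), Add(Mul(A, A), 6)) = Mul(Rational(-1, 6), Add(Pow(A, 2), 6)) = Mul(Rational(-1, 6), Add(6, Pow(A, 2))) = Add(-1, Mul(Rational(-1, 6), Pow(A, 2))))
Function('k')(a, V) = Add(-547, Mul(V, a))
b = Rational(-899977, 1016277) (b = Mul(Add(Add(-547, Mul(Add(-1, Mul(Rational(-1, 6), Pow(-8, 2))), -2)), 300516), Pow(Add(-56326, -282433), -1)) = Mul(Add(Add(-547, Mul(Add(-1, Mul(Rational(-1, 6), 64)), -2)), 300516), Pow(-338759, -1)) = Mul(Add(Add(-547, Mul(Add(-1, Rational(-32, 3)), -2)), 300516), Rational(-1, 338759)) = Mul(Add(Add(-547, Mul(Rational(-35, 3), -2)), 300516), Rational(-1, 338759)) = Mul(Add(Add(-547, Rational(70, 3)), 300516), Rational(-1, 338759)) = Mul(Add(Rational(-1571, 3), 300516), Rational(-1, 338759)) = Mul(Rational(899977, 3), Rational(-1, 338759)) = Rational(-899977, 1016277) ≈ -0.88556)
Mul(-1, b) = Mul(-1, Rational(-899977, 1016277)) = Rational(899977, 1016277)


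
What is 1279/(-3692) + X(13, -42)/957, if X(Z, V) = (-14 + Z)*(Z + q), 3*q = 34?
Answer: -3941525/10599732 ≈ -0.37185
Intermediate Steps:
q = 34/3 (q = (⅓)*34 = 34/3 ≈ 11.333)
X(Z, V) = (-14 + Z)*(34/3 + Z) (X(Z, V) = (-14 + Z)*(Z + 34/3) = (-14 + Z)*(34/3 + Z))
1279/(-3692) + X(13, -42)/957 = 1279/(-3692) + (-476/3 + 13² - 8/3*13)/957 = 1279*(-1/3692) + (-476/3 + 169 - 104/3)*(1/957) = -1279/3692 - 73/3*1/957 = -1279/3692 - 73/2871 = -3941525/10599732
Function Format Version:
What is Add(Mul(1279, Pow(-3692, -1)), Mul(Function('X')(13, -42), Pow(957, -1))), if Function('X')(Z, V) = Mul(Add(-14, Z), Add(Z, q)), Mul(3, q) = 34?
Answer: Rational(-3941525, 10599732) ≈ -0.37185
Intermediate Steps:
q = Rational(34, 3) (q = Mul(Rational(1, 3), 34) = Rational(34, 3) ≈ 11.333)
Function('X')(Z, V) = Mul(Add(-14, Z), Add(Rational(34, 3), Z)) (Function('X')(Z, V) = Mul(Add(-14, Z), Add(Z, Rational(34, 3))) = Mul(Add(-14, Z), Add(Rational(34, 3), Z)))
Add(Mul(1279, Pow(-3692, -1)), Mul(Function('X')(13, -42), Pow(957, -1))) = Add(Mul(1279, Pow(-3692, -1)), Mul(Add(Rational(-476, 3), Pow(13, 2), Mul(Rational(-8, 3), 13)), Pow(957, -1))) = Add(Mul(1279, Rational(-1, 3692)), Mul(Add(Rational(-476, 3), 169, Rational(-104, 3)), Rational(1, 957))) = Add(Rational(-1279, 3692), Mul(Rational(-73, 3), Rational(1, 957))) = Add(Rational(-1279, 3692), Rational(-73, 2871)) = Rational(-3941525, 10599732)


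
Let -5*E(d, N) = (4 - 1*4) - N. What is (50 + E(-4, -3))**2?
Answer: 61009/25 ≈ 2440.4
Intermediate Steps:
E(d, N) = N/5 (E(d, N) = -((4 - 1*4) - N)/5 = -((4 - 4) - N)/5 = -(0 - N)/5 = -(-1)*N/5 = N/5)
(50 + E(-4, -3))**2 = (50 + (1/5)*(-3))**2 = (50 - 3/5)**2 = (247/5)**2 = 61009/25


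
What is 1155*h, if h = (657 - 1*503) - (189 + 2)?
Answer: -42735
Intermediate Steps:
h = -37 (h = (657 - 503) - 1*191 = 154 - 191 = -37)
1155*h = 1155*(-37) = -42735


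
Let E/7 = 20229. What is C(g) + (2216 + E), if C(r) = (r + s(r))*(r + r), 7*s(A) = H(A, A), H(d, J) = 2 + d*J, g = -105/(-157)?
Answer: 556569412907/3869893 ≈ 1.4382e+5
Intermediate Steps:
E = 141603 (E = 7*20229 = 141603)
g = 105/157 (g = -105*(-1/157) = 105/157 ≈ 0.66879)
H(d, J) = 2 + J*d
s(A) = 2/7 + A²/7 (s(A) = (2 + A*A)/7 = (2 + A²)/7 = 2/7 + A²/7)
C(r) = 2*r*(2/7 + r + r²/7) (C(r) = (r + (2/7 + r²/7))*(r + r) = (2/7 + r + r²/7)*(2*r) = 2*r*(2/7 + r + r²/7))
C(g) + (2216 + E) = (2/7)*(105/157)*(2 + (105/157)² + 7*(105/157)) + (2216 + 141603) = (2/7)*(105/157)*(2 + 11025/24649 + 735/157) + 143819 = (2/7)*(105/157)*(175718/24649) + 143819 = 5271540/3869893 + 143819 = 556569412907/3869893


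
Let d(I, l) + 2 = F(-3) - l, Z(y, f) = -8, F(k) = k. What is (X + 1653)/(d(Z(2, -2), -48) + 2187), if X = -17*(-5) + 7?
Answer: 349/446 ≈ 0.78251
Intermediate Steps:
X = 92 (X = 85 + 7 = 92)
d(I, l) = -5 - l (d(I, l) = -2 + (-3 - l) = -5 - l)
(X + 1653)/(d(Z(2, -2), -48) + 2187) = (92 + 1653)/((-5 - 1*(-48)) + 2187) = 1745/((-5 + 48) + 2187) = 1745/(43 + 2187) = 1745/2230 = 1745*(1/2230) = 349/446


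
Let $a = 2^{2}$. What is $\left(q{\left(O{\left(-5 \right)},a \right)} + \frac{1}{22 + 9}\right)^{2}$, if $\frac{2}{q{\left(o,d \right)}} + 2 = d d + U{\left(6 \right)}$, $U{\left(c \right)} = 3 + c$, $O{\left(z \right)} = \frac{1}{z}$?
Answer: $\frac{7225}{508369} \approx 0.014212$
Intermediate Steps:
$a = 4$
$q{\left(o,d \right)} = \frac{2}{7 + d^{2}}$ ($q{\left(o,d \right)} = \frac{2}{-2 + \left(d d + \left(3 + 6\right)\right)} = \frac{2}{-2 + \left(d^{2} + 9\right)} = \frac{2}{-2 + \left(9 + d^{2}\right)} = \frac{2}{7 + d^{2}}$)
$\left(q{\left(O{\left(-5 \right)},a \right)} + \frac{1}{22 + 9}\right)^{2} = \left(\frac{2}{7 + 4^{2}} + \frac{1}{22 + 9}\right)^{2} = \left(\frac{2}{7 + 16} + \frac{1}{31}\right)^{2} = \left(\frac{2}{23} + \frac{1}{31}\right)^{2} = \left(\frac{85}{713}\right)^{2} = \frac{7225}{508369}$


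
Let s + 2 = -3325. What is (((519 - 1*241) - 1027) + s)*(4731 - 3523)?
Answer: -4923808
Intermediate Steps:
s = -3327 (s = -2 - 3325 = -3327)
(((519 - 1*241) - 1027) + s)*(4731 - 3523) = (((519 - 1*241) - 1027) - 3327)*(4731 - 3523) = (((519 - 241) - 1027) - 3327)*1208 = ((278 - 1027) - 3327)*1208 = (-749 - 3327)*1208 = -4076*1208 = -4923808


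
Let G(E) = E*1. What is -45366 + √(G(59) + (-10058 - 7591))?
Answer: -45366 + I*√17590 ≈ -45366.0 + 132.63*I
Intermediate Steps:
G(E) = E
-45366 + √(G(59) + (-10058 - 7591)) = -45366 + √(59 + (-10058 - 7591)) = -45366 + √(59 - 17649) = -45366 + √(-17590) = -45366 + I*√17590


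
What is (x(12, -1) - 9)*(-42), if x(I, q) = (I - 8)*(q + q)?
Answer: 714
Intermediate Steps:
x(I, q) = 2*q*(-8 + I) (x(I, q) = (-8 + I)*(2*q) = 2*q*(-8 + I))
(x(12, -1) - 9)*(-42) = (2*(-1)*(-8 + 12) - 9)*(-42) = (2*(-1)*4 - 9)*(-42) = (-8 - 9)*(-42) = -17*(-42) = 714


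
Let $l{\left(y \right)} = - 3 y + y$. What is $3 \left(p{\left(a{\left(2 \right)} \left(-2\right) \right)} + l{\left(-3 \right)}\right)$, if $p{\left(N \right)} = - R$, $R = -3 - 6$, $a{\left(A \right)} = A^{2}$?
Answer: $45$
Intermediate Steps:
$R = -9$ ($R = -3 - 6 = -9$)
$l{\left(y \right)} = - 2 y$
$p{\left(N \right)} = 9$ ($p{\left(N \right)} = \left(-1\right) \left(-9\right) = 9$)
$3 \left(p{\left(a{\left(2 \right)} \left(-2\right) \right)} + l{\left(-3 \right)}\right) = 3 \left(9 - -6\right) = 3 \left(9 + 6\right) = 3 \cdot 15 = 45$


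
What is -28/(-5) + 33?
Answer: 193/5 ≈ 38.600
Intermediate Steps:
-28/(-5) + 33 = -28*(-⅕) + 33 = 28/5 + 33 = 193/5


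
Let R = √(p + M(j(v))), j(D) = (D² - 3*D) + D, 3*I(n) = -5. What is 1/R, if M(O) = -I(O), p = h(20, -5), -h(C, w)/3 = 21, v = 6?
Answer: -I*√138/92 ≈ -0.12769*I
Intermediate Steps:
h(C, w) = -63 (h(C, w) = -3*21 = -63)
I(n) = -5/3 (I(n) = (⅓)*(-5) = -5/3)
j(D) = D² - 2*D
p = -63
M(O) = 5/3 (M(O) = -1*(-5/3) = 5/3)
R = 2*I*√138/3 (R = √(-63 + 5/3) = √(-184/3) = 2*I*√138/3 ≈ 7.8316*I)
1/R = 1/(2*I*√138/3) = -I*√138/92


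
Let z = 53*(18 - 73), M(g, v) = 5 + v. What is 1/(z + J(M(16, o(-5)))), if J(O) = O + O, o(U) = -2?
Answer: -1/2909 ≈ -0.00034376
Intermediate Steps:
z = -2915 (z = 53*(-55) = -2915)
J(O) = 2*O
1/(z + J(M(16, o(-5)))) = 1/(-2915 + 2*(5 - 2)) = 1/(-2915 + 2*3) = 1/(-2915 + 6) = 1/(-2909) = -1/2909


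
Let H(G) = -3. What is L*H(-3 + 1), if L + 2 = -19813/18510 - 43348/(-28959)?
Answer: 281151789/59559010 ≈ 4.7206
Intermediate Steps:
L = -93717263/59559010 (L = -2 + (-19813/18510 - 43348/(-28959)) = -2 + (-19813*1/18510 - 43348*(-1/28959)) = -2 + (-19813/18510 + 43348/28959) = -2 + 25400757/59559010 = -93717263/59559010 ≈ -1.5735)
L*H(-3 + 1) = -93717263/59559010*(-3) = 281151789/59559010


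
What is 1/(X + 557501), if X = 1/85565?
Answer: 85565/47702573066 ≈ 1.7937e-6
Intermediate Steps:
X = 1/85565 ≈ 1.1687e-5
1/(X + 557501) = 1/(1/85565 + 557501) = 1/(47702573066/85565) = 85565/47702573066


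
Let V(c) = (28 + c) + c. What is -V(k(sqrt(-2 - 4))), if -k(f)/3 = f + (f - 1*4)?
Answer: -52 + 12*I*sqrt(6) ≈ -52.0 + 29.394*I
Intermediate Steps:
k(f) = 12 - 6*f (k(f) = -3*(f + (f - 1*4)) = -3*(f + (f - 4)) = -3*(f + (-4 + f)) = -3*(-4 + 2*f) = 12 - 6*f)
V(c) = 28 + 2*c
-V(k(sqrt(-2 - 4))) = -(28 + 2*(12 - 6*sqrt(-2 - 4))) = -(28 + 2*(12 - 6*I*sqrt(6))) = -(28 + (24 - 12*I*sqrt(6))) = -(52 - 12*I*sqrt(6)) = -52 + 12*I*sqrt(6)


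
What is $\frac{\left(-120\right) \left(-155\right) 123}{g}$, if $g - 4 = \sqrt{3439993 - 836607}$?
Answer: $- \frac{305040}{86779} + \frac{76260 \sqrt{2603386}}{86779} \approx 1414.4$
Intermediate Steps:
$g = 4 + \sqrt{2603386}$ ($g = 4 + \sqrt{3439993 - 836607} = 4 + \sqrt{2603386} \approx 1617.5$)
$\frac{\left(-120\right) \left(-155\right) 123}{g} = \frac{\left(-120\right) \left(-155\right) 123}{4 + \sqrt{2603386}} = \frac{18600 \cdot 123}{4 + \sqrt{2603386}} = \frac{2287800}{4 + \sqrt{2603386}}$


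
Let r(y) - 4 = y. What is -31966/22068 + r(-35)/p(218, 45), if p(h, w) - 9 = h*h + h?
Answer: -254515429/175628178 ≈ -1.4492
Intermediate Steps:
r(y) = 4 + y
p(h, w) = 9 + h + h**2 (p(h, w) = 9 + (h*h + h) = 9 + (h**2 + h) = 9 + (h + h**2) = 9 + h + h**2)
-31966/22068 + r(-35)/p(218, 45) = -31966/22068 + (4 - 35)/(9 + 218 + 218**2) = -31966*1/22068 - 31/(9 + 218 + 47524) = -15983/11034 - 31/47751 = -254515429/175628178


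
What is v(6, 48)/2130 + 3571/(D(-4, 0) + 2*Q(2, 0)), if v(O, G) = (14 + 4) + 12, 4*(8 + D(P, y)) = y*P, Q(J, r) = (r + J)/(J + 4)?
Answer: -760601/1562 ≈ -486.94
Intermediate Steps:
Q(J, r) = (J + r)/(4 + J)
D(P, y) = -8 + P*y/4 (D(P, y) = -8 + (y*P)/4 = -8 + (P*y)/4 = -8 + P*y/4)
v(O, G) = 30 (v(O, G) = 18 + 12 = 30)
v(6, 48)/2130 + 3571/(D(-4, 0) + 2*Q(2, 0)) = 30/2130 + 3571/((-8 + (¼)*(-4)*0) + 2*((2 + 0)/(4 + 2))) = 30*(1/2130) + 3571/((-8 + 0) + 2*(2/6)) = 1/71 + 3571/(-8 + 2*((⅙)*2)) = 1/71 + 3571/(-8 + 2*(⅓)) = 1/71 + 3571/(-8 + ⅔) = 1/71 + 3571/(-22/3) = 1/71 + 3571*(-3/22) = 1/71 - 10713/22 = -760601/1562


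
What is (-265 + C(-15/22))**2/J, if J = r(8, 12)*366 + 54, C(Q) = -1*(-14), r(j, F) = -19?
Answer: -63001/6900 ≈ -9.1306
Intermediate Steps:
C(Q) = 14
J = -6900 (J = -19*366 + 54 = -6954 + 54 = -6900)
(-265 + C(-15/22))**2/J = (-265 + 14)**2/(-6900) = (-251)**2*(-1/6900) = 63001*(-1/6900) = -63001/6900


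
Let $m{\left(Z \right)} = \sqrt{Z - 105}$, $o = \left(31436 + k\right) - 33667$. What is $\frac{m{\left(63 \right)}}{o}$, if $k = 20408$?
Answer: $\frac{i \sqrt{42}}{18177} \approx 0.00035654 i$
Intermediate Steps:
$o = 18177$ ($o = \left(31436 + 20408\right) - 33667 = 51844 - 33667 = 18177$)
$m{\left(Z \right)} = \sqrt{-105 + Z}$
$\frac{m{\left(63 \right)}}{o} = \frac{\sqrt{-105 + 63}}{18177} = \sqrt{-42} \cdot \frac{1}{18177} = i \sqrt{42} \cdot \frac{1}{18177} = \frac{i \sqrt{42}}{18177}$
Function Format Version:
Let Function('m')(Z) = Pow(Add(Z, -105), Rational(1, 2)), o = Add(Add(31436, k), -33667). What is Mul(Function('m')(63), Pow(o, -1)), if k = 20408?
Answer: Mul(Rational(1, 18177), I, Pow(42, Rational(1, 2))) ≈ Mul(0.00035654, I)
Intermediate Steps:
o = 18177 (o = Add(Add(31436, 20408), -33667) = Add(51844, -33667) = 18177)
Function('m')(Z) = Pow(Add(-105, Z), Rational(1, 2))
Mul(Function('m')(63), Pow(o, -1)) = Mul(Pow(Add(-105, 63), Rational(1, 2)), Pow(18177, -1)) = Mul(Pow(-42, Rational(1, 2)), Rational(1, 18177)) = Mul(Mul(I, Pow(42, Rational(1, 2))), Rational(1, 18177)) = Mul(Rational(1, 18177), I, Pow(42, Rational(1, 2)))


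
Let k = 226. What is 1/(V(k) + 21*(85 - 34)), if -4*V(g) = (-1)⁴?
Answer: 4/4283 ≈ 0.00093392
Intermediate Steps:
V(g) = -¼ (V(g) = -¼*(-1)⁴ = -¼*1 = -¼)
1/(V(k) + 21*(85 - 34)) = 1/(-¼ + 21*(85 - 34)) = 1/(-¼ + 21*51) = 1/(-¼ + 1071) = 1/(4283/4) = 4/4283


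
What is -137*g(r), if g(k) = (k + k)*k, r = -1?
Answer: -274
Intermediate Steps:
g(k) = 2*k**2 (g(k) = (2*k)*k = 2*k**2)
-137*g(r) = -274*(-1)**2 = -274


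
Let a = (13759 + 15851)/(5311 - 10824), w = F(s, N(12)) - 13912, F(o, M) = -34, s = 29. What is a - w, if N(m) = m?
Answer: 76854688/5513 ≈ 13941.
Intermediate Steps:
w = -13946 (w = -34 - 13912 = -13946)
a = -29610/5513 (a = 29610/(-5513) = 29610*(-1/5513) = -29610/5513 ≈ -5.3709)
a - w = -29610/5513 - 1*(-13946) = -29610/5513 + 13946 = 76854688/5513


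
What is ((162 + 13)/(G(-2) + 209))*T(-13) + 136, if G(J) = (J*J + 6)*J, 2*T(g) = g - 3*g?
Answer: 3997/27 ≈ 148.04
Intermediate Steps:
T(g) = -g (T(g) = (g - 3*g)/2 = (-2*g)/2 = -g)
G(J) = J*(6 + J²) (G(J) = (J² + 6)*J = (6 + J²)*J = J*(6 + J²))
((162 + 13)/(G(-2) + 209))*T(-13) + 136 = ((162 + 13)/(-2*(6 + (-2)²) + 209))*(-1*(-13)) + 136 = (175/(-2*(6 + 4) + 209))*13 + 136 = (175/(-2*10 + 209))*13 + 136 = (175/(-20 + 209))*13 + 136 = (175/189)*13 + 136 = (175*(1/189))*13 + 136 = (25/27)*13 + 136 = 325/27 + 136 = 3997/27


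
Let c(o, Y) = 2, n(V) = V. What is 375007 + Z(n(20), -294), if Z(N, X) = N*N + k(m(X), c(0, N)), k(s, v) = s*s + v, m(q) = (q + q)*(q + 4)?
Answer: 29077445809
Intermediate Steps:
m(q) = 2*q*(4 + q) (m(q) = (2*q)*(4 + q) = 2*q*(4 + q))
k(s, v) = v + s**2 (k(s, v) = s**2 + v = v + s**2)
Z(N, X) = 2 + N**2 + 4*X**2*(4 + X)**2 (Z(N, X) = N*N + (2 + (2*X*(4 + X))**2) = N**2 + (2 + 4*X**2*(4 + X)**2) = 2 + N**2 + 4*X**2*(4 + X)**2)
375007 + Z(n(20), -294) = 375007 + (2 + 20**2 + 4*(-294)**2*(4 - 294)**2) = 375007 + (2 + 400 + 4*86436*(-290)**2) = 375007 + (2 + 400 + 4*86436*84100) = 375007 + (2 + 400 + 29077070400) = 375007 + 29077070802 = 29077445809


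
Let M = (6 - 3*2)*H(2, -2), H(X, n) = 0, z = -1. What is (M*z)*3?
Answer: 0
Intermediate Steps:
M = 0 (M = (6 - 3*2)*0 = (6 - 6)*0 = 0*0 = 0)
(M*z)*3 = (0*(-1))*3 = 0*3 = 0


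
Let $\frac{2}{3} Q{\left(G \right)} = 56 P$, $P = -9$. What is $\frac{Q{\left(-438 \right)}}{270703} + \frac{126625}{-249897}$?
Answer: $- \frac{34466689507}{67647867591} \approx -0.5095$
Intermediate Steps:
$Q{\left(G \right)} = -756$ ($Q{\left(G \right)} = \frac{3 \cdot 56 \left(-9\right)}{2} = \frac{3}{2} \left(-504\right) = -756$)
$\frac{Q{\left(-438 \right)}}{270703} + \frac{126625}{-249897} = - \frac{756}{270703} + \frac{126625}{-249897} = \left(-756\right) \frac{1}{270703} + 126625 \left(- \frac{1}{249897}\right) = - \frac{756}{270703} - \frac{126625}{249897} = - \frac{34466689507}{67647867591}$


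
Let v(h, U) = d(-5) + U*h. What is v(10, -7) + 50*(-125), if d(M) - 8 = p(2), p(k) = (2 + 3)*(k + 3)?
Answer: -6287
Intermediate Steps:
p(k) = 15 + 5*k (p(k) = 5*(3 + k) = 15 + 5*k)
d(M) = 33 (d(M) = 8 + (15 + 5*2) = 8 + (15 + 10) = 8 + 25 = 33)
v(h, U) = 33 + U*h
v(10, -7) + 50*(-125) = (33 - 7*10) + 50*(-125) = (33 - 70) - 6250 = -37 - 6250 = -6287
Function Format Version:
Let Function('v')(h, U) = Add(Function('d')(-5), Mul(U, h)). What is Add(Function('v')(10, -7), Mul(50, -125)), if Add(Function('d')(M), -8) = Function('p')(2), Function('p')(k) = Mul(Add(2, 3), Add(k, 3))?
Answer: -6287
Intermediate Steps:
Function('p')(k) = Add(15, Mul(5, k)) (Function('p')(k) = Mul(5, Add(3, k)) = Add(15, Mul(5, k)))
Function('d')(M) = 33 (Function('d')(M) = Add(8, Add(15, Mul(5, 2))) = Add(8, Add(15, 10)) = Add(8, 25) = 33)
Function('v')(h, U) = Add(33, Mul(U, h))
Add(Function('v')(10, -7), Mul(50, -125)) = Add(Add(33, Mul(-7, 10)), Mul(50, -125)) = Add(Add(33, -70), -6250) = Add(-37, -6250) = -6287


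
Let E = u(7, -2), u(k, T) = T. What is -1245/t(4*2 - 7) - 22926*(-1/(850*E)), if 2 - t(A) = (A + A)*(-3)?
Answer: -574977/3400 ≈ -169.11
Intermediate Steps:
E = -2
t(A) = 2 + 6*A (t(A) = 2 - (A + A)*(-3) = 2 - 2*A*(-3) = 2 - (-6)*A = 2 + 6*A)
-1245/t(4*2 - 7) - 22926*(-1/(850*E)) = -1245/(2 + 6*(4*2 - 7)) - 22926/(-34*(-2)*25) = -1245/(2 + 6*(8 - 7)) - 22926/(68*25) = -1245/(2 + 6*1) - 22926/1700 = -1245/(2 + 6) - 22926*1/1700 = -1245/8 - 11463/850 = -574977/3400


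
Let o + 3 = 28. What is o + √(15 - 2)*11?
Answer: 25 + 11*√13 ≈ 64.661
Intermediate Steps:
o = 25 (o = -3 + 28 = 25)
o + √(15 - 2)*11 = 25 + √(15 - 2)*11 = 25 + √13*11 = 25 + 11*√13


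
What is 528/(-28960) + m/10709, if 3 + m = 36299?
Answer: 65342363/19383290 ≈ 3.3711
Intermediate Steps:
m = 36296 (m = -3 + 36299 = 36296)
528/(-28960) + m/10709 = 528/(-28960) + 36296/10709 = 528*(-1/28960) + 36296*(1/10709) = -33/1810 + 36296/10709 = 65342363/19383290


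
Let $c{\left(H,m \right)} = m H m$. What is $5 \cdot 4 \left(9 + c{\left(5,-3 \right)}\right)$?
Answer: $1080$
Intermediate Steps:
$c{\left(H,m \right)} = H m^{2}$ ($c{\left(H,m \right)} = H m m = H m^{2}$)
$5 \cdot 4 \left(9 + c{\left(5,-3 \right)}\right) = 5 \cdot 4 \left(9 + 5 \left(-3\right)^{2}\right) = 20 \left(9 + 5 \cdot 9\right) = 20 \left(9 + 45\right) = 20 \cdot 54 = 1080$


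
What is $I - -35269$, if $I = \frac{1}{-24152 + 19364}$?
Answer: $\frac{168867971}{4788} \approx 35269.0$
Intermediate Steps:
$I = - \frac{1}{4788}$ ($I = \frac{1}{-4788} = - \frac{1}{4788} \approx -0.00020886$)
$I - -35269 = - \frac{1}{4788} - -35269 = - \frac{1}{4788} + 35269 = \frac{168867971}{4788}$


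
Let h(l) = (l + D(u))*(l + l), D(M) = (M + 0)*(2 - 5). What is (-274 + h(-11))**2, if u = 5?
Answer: 88804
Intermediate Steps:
D(M) = -3*M (D(M) = M*(-3) = -3*M)
h(l) = 2*l*(-15 + l) (h(l) = (l - 3*5)*(l + l) = (l - 15)*(2*l) = (-15 + l)*(2*l) = 2*l*(-15 + l))
(-274 + h(-11))**2 = (-274 + 2*(-11)*(-15 - 11))**2 = (-274 + 2*(-11)*(-26))**2 = (-274 + 572)**2 = 298**2 = 88804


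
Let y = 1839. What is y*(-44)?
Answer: -80916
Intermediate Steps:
y*(-44) = 1839*(-44) = -80916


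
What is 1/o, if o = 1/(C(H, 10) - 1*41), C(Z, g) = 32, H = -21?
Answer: -9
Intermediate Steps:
o = -⅑ (o = 1/(32 - 1*41) = 1/(32 - 41) = 1/(-9) = -⅑ ≈ -0.11111)
1/o = 1/(-⅑) = -9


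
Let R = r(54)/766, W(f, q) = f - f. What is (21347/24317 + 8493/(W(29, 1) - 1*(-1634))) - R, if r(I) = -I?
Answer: 4922686277/800953346 ≈ 6.1460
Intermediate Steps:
W(f, q) = 0
R = -27/383 (R = -1*54/766 = -54*1/766 = -27/383 ≈ -0.070496)
(21347/24317 + 8493/(W(29, 1) - 1*(-1634))) - R = (21347/24317 + 8493/(0 - 1*(-1634))) - 1*(-27/383) = (21347*(1/24317) + 8493/(0 + 1634)) + 27/383 = (21347/24317 + 8493/1634) + 27/383 = (21347/24317 + 8493*(1/1634)) + 27/383 = (21347/24317 + 447/86) + 27/383 = 12705541/2091262 + 27/383 = 4922686277/800953346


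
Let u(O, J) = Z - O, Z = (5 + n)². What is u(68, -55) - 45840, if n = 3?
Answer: -45844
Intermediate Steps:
Z = 64 (Z = (5 + 3)² = 8² = 64)
u(O, J) = 64 - O
u(68, -55) - 45840 = (64 - 1*68) - 45840 = (64 - 68) - 45840 = -4 - 45840 = -45844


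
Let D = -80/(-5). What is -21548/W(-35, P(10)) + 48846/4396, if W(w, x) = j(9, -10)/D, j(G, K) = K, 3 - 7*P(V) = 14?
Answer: 54146021/1570 ≈ 34488.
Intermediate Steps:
P(V) = -11/7 (P(V) = 3/7 - ⅐*14 = 3/7 - 2 = -11/7)
D = 16 (D = -80*(-⅕) = 16)
W(w, x) = -5/8 (W(w, x) = -10/16 = -10*1/16 = -5/8)
-21548/W(-35, P(10)) + 48846/4396 = -21548/(-5/8) + 48846/4396 = -21548*(-8/5) + 48846*(1/4396) = 172384/5 + 3489/314 = 54146021/1570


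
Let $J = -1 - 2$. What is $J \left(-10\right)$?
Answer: $30$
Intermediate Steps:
$J = -3$ ($J = -1 - 2 = -3$)
$J \left(-10\right) = \left(-3\right) \left(-10\right) = 30$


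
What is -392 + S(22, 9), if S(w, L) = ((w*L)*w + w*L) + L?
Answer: 4171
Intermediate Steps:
S(w, L) = L + L*w + L*w² (S(w, L) = ((L*w)*w + L*w) + L = (L*w² + L*w) + L = (L*w + L*w²) + L = L + L*w + L*w²)
-392 + S(22, 9) = -392 + 9*(1 + 22 + 22²) = -392 + 9*(1 + 22 + 484) = -392 + 9*507 = -392 + 4563 = 4171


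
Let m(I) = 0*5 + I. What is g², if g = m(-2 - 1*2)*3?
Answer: 144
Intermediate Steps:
m(I) = I (m(I) = 0 + I = I)
g = -12 (g = (-2 - 1*2)*3 = (-2 - 2)*3 = -4*3 = -12)
g² = (-12)² = 144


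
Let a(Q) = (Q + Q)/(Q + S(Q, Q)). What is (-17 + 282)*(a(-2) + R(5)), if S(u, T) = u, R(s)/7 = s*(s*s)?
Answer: 232140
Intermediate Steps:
R(s) = 7*s**3 (R(s) = 7*(s*(s*s)) = 7*(s*s**2) = 7*s**3)
a(Q) = 1 (a(Q) = (Q + Q)/(Q + Q) = (2*Q)/((2*Q)) = (2*Q)*(1/(2*Q)) = 1)
(-17 + 282)*(a(-2) + R(5)) = (-17 + 282)*(1 + 7*5**3) = 265*(1 + 7*125) = 265*(1 + 875) = 265*876 = 232140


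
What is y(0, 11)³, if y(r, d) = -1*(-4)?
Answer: 64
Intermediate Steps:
y(r, d) = 4
y(0, 11)³ = 4³ = 64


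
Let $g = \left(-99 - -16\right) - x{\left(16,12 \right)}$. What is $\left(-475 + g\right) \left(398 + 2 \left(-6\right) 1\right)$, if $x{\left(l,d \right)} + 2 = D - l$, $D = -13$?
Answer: $-203422$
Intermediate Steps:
$x{\left(l,d \right)} = -15 - l$ ($x{\left(l,d \right)} = -2 - \left(13 + l\right) = -15 - l$)
$g = -52$ ($g = \left(-99 - -16\right) - \left(-15 - 16\right) = \left(-99 + 16\right) - \left(-15 - 16\right) = -83 - -31 = -83 + 31 = -52$)
$\left(-475 + g\right) \left(398 + 2 \left(-6\right) 1\right) = \left(-475 - 52\right) \left(398 + 2 \left(-6\right) 1\right) = - 527 \left(398 - 12\right) = \left(-527\right) 386 = -203422$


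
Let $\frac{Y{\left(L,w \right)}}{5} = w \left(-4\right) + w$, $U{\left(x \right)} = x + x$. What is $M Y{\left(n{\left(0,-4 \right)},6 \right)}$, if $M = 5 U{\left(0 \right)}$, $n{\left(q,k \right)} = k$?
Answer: $0$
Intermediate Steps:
$U{\left(x \right)} = 2 x$
$M = 0$ ($M = 5 \cdot 2 \cdot 0 = 5 \cdot 0 = 0$)
$Y{\left(L,w \right)} = - 15 w$ ($Y{\left(L,w \right)} = 5 \left(w \left(-4\right) + w\right) = 5 \left(- 4 w + w\right) = 5 \left(- 3 w\right) = - 15 w$)
$M Y{\left(n{\left(0,-4 \right)},6 \right)} = 0 \left(\left(-15\right) 6\right) = 0 \left(-90\right) = 0$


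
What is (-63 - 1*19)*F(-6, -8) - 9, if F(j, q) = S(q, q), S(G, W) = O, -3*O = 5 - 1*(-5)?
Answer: 793/3 ≈ 264.33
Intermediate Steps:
O = -10/3 (O = -(5 - 1*(-5))/3 = -(5 + 5)/3 = -⅓*10 = -10/3 ≈ -3.3333)
S(G, W) = -10/3
F(j, q) = -10/3
(-63 - 1*19)*F(-6, -8) - 9 = (-63 - 1*19)*(-10/3) - 9 = (-63 - 19)*(-10/3) - 9 = -82*(-10/3) - 9 = 820/3 - 9 = 793/3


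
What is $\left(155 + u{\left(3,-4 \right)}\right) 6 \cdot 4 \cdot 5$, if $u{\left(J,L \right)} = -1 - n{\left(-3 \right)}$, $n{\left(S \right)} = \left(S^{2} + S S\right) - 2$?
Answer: $16560$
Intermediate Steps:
$n{\left(S \right)} = -2 + 2 S^{2}$ ($n{\left(S \right)} = \left(S^{2} + S^{2}\right) - 2 = 2 S^{2} - 2 = -2 + 2 S^{2}$)
$u{\left(J,L \right)} = -17$ ($u{\left(J,L \right)} = -1 - \left(-2 + 2 \left(-3\right)^{2}\right) = -1 - \left(-2 + 2 \cdot 9\right) = -1 - \left(-2 + 18\right) = -1 - 16 = -17$)
$\left(155 + u{\left(3,-4 \right)}\right) 6 \cdot 4 \cdot 5 = \left(155 - 17\right) 6 \cdot 4 \cdot 5 = 138 \cdot 24 \cdot 5 = 138 \cdot 120 = 16560$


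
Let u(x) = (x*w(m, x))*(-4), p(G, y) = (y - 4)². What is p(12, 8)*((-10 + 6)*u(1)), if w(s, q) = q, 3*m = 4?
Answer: 256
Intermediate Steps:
m = 4/3 (m = (⅓)*4 = 4/3 ≈ 1.3333)
p(G, y) = (-4 + y)²
u(x) = -4*x² (u(x) = (x*x)*(-4) = x²*(-4) = -4*x²)
p(12, 8)*((-10 + 6)*u(1)) = (-4 + 8)²*((-10 + 6)*(-4*1²)) = 4²*(-(-16)) = 16*(-4*(-4)) = 16*16 = 256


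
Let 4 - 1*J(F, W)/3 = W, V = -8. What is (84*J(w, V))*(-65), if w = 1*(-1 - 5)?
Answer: -196560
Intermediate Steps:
w = -6 (w = 1*(-6) = -6)
J(F, W) = 12 - 3*W
(84*J(w, V))*(-65) = (84*(12 - 3*(-8)))*(-65) = (84*(12 + 24))*(-65) = (84*36)*(-65) = 3024*(-65) = -196560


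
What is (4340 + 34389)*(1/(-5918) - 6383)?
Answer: -1462972289755/5918 ≈ -2.4721e+8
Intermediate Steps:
(4340 + 34389)*(1/(-5918) - 6383) = 38729*(-1/5918 - 6383) = 38729*(-37774595/5918) = -1462972289755/5918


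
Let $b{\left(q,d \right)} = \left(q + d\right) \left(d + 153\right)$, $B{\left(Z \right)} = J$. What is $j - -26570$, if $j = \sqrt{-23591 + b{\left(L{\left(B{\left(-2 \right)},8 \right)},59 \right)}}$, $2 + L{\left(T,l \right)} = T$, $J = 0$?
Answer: $26570 + i \sqrt{11507} \approx 26570.0 + 107.27 i$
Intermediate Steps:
$B{\left(Z \right)} = 0$
$L{\left(T,l \right)} = -2 + T$
$b{\left(q,d \right)} = \left(153 + d\right) \left(d + q\right)$ ($b{\left(q,d \right)} = \left(d + q\right) \left(153 + d\right) = \left(153 + d\right) \left(d + q\right)$)
$j = i \sqrt{11507}$ ($j = \sqrt{-23591 + \left(59^{2} + 153 \cdot 59 + 153 \left(-2 + 0\right) + 59 \left(-2 + 0\right)\right)} = \sqrt{-23591 + \left(3481 + 9027 + 153 \left(-2\right) + 59 \left(-2\right)\right)} = \sqrt{-23591 + \left(3481 + 9027 - 306 - 118\right)} = \sqrt{-23591 + 12084} = \sqrt{-11507} = i \sqrt{11507} \approx 107.27 i$)
$j - -26570 = i \sqrt{11507} - -26570 = i \sqrt{11507} + 26570 = 26570 + i \sqrt{11507}$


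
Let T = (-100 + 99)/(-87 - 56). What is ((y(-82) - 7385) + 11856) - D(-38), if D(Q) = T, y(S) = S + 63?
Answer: 636635/143 ≈ 4452.0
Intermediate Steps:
y(S) = 63 + S
T = 1/143 (T = -1/(-143) = -1*(-1/143) = 1/143 ≈ 0.0069930)
D(Q) = 1/143
((y(-82) - 7385) + 11856) - D(-38) = (((63 - 82) - 7385) + 11856) - 1*1/143 = ((-19 - 7385) + 11856) - 1/143 = (-7404 + 11856) - 1/143 = 4452 - 1/143 = 636635/143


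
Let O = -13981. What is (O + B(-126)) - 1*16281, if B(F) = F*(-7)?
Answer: -29380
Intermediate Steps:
B(F) = -7*F
(O + B(-126)) - 1*16281 = (-13981 - 7*(-126)) - 1*16281 = (-13981 + 882) - 16281 = -13099 - 16281 = -29380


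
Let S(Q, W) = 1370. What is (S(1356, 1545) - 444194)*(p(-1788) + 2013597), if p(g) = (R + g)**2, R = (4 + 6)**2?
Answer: -2153426985384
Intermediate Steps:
R = 100 (R = 10**2 = 100)
p(g) = (100 + g)**2
(S(1356, 1545) - 444194)*(p(-1788) + 2013597) = (1370 - 444194)*((100 - 1788)**2 + 2013597) = -442824*((-1688)**2 + 2013597) = -442824*(2849344 + 2013597) = -442824*4862941 = -2153426985384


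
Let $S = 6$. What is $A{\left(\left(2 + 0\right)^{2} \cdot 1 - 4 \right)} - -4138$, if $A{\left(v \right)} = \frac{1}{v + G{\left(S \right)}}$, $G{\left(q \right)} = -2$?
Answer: $\frac{8275}{2} \approx 4137.5$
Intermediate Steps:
$A{\left(v \right)} = \frac{1}{-2 + v}$ ($A{\left(v \right)} = \frac{1}{v - 2} = \frac{1}{-2 + v}$)
$A{\left(\left(2 + 0\right)^{2} \cdot 1 - 4 \right)} - -4138 = \frac{1}{-2 - \left(4 - \left(2 + 0\right)^{2} \cdot 1\right)} - -4138 = \frac{1}{-2 - \left(4 - 2^{2} \cdot 1\right)} + 4138 = \frac{1}{-2 + \left(4 \cdot 1 - 4\right)} + 4138 = \frac{1}{-2 + \left(4 - 4\right)} + 4138 = \frac{1}{-2 + 0} + 4138 = \frac{1}{-2} + 4138 = - \frac{1}{2} + 4138 = \frac{8275}{2}$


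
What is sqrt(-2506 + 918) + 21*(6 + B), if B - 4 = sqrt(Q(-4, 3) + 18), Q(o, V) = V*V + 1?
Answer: 210 + 42*sqrt(7) + 2*I*sqrt(397) ≈ 321.12 + 39.85*I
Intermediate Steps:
Q(o, V) = 1 + V**2 (Q(o, V) = V**2 + 1 = 1 + V**2)
B = 4 + 2*sqrt(7) (B = 4 + sqrt((1 + 3**2) + 18) = 4 + sqrt((1 + 9) + 18) = 4 + sqrt(10 + 18) = 4 + sqrt(28) = 4 + 2*sqrt(7) ≈ 9.2915)
sqrt(-2506 + 918) + 21*(6 + B) = sqrt(-2506 + 918) + 21*(6 + (4 + 2*sqrt(7))) = sqrt(-1588) + 21*(10 + 2*sqrt(7)) = 2*I*sqrt(397) + (210 + 42*sqrt(7)) = 210 + 42*sqrt(7) + 2*I*sqrt(397)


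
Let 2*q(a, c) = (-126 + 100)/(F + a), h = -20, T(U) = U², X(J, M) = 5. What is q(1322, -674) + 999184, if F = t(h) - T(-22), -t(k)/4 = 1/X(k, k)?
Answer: 321737243/322 ≈ 9.9918e+5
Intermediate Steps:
t(k) = -⅘ (t(k) = -4/5 = -4*⅕ = -⅘)
F = -2424/5 (F = -⅘ - 1*(-22)² = -⅘ - 1*484 = -⅘ - 484 = -2424/5 ≈ -484.80)
q(a, c) = -13/(-2424/5 + a) (q(a, c) = ((-126 + 100)/(-2424/5 + a))/2 = (-26/(-2424/5 + a))/2 = -13/(-2424/5 + a))
q(1322, -674) + 999184 = -65/(-2424 + 5*1322) + 999184 = -65/(-2424 + 6610) + 999184 = -65/4186 + 999184 = -65*1/4186 + 999184 = -5/322 + 999184 = 321737243/322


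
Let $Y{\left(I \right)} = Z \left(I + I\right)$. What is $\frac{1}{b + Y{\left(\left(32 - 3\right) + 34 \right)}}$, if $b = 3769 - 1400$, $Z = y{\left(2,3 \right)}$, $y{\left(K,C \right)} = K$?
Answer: $\frac{1}{2621} \approx 0.00038153$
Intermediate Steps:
$Z = 2$
$Y{\left(I \right)} = 4 I$ ($Y{\left(I \right)} = 2 \left(I + I\right) = 2 \cdot 2 I = 4 I$)
$b = 2369$
$\frac{1}{b + Y{\left(\left(32 - 3\right) + 34 \right)}} = \frac{1}{2369 + 4 \left(\left(32 - 3\right) + 34\right)} = \frac{1}{2369 + 4 \left(29 + 34\right)} = \frac{1}{2369 + 4 \cdot 63} = \frac{1}{2369 + 252} = \frac{1}{2621}$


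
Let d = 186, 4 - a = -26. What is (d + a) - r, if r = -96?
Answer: 312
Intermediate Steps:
a = 30 (a = 4 - 1*(-26) = 4 + 26 = 30)
(d + a) - r = (186 + 30) - 1*(-96) = 216 + 96 = 312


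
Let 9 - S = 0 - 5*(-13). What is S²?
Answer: 3136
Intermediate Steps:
S = -56 (S = 9 - (0 - 5*(-13)) = 9 - (0 + 65) = 9 - 1*65 = 9 - 65 = -56)
S² = (-56)² = 3136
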